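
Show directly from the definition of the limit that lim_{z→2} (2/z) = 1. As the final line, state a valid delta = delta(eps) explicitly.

delta = min(1, eps)

Fix eps > 0. We seek delta > 0 such that 0 < |z − 2| < delta implies |2/z − 1| < eps.
|2/z − 1| = 2·|2 − z|/(2·|z|) = 2|z − 2|/(2|z|).
Restrict delta ≤ 1. Then |z − 2| < 1 gives |z| > 1, so 2|z| > 2.
Then |2/z − 1| < 2|z − 2|/2, which is < eps when |z − 2| < eps.
Take delta = min(1, eps). Then 0 < |z − 2| < delta gives both |z − 2| < 1 and |z − 2| < eps, so |2/z − 1| < eps.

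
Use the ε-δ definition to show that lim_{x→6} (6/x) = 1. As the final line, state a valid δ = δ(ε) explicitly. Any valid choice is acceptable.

Let ε > 0 be given. We seek δ > 0 such that 0 < |x − 6| < δ implies |6/x − 1| < ε.
|6/x − 1| = 6·|6 − x|/(6·|x|) = 6|x − 6|/(6|x|).
Restrict δ ≤ 3. Then |x − 6| < 3 gives |x| > 3, so 6|x| > 18.
Then |6/x − 1| < 6|x − 6|/18, which is < ε when |x − 6| < 3ε.
Take δ = min(3, 3ε). Then 0 < |x − 6| < δ gives both |x − 6| < 3 and |x − 6| < 3ε, so |6/x − 1| < ε.

δ = min(3, 3ε)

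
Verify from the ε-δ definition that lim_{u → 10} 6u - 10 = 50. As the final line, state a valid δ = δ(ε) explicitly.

Let ε > 0 be given. We need δ > 0 so that 0 < |u − 10| < δ implies |(6u - 10) − 50| < ε.
|(6u - 10) − 50| = |6u - 60| = 6|u − 10|.
So 6|u − 10| < ε exactly when |u − 10| < ε/6.
Take δ = ε/6. If 0 < |u − 10| < δ then |(6u - 10) − 50| = 6|u − 10| < 6·(ε/6) = ε.

δ = ε/6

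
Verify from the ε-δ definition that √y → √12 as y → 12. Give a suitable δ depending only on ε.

δ = min(12, √12·ε)

Let ε > 0 be given. We want δ > 0 such that 0 < |y − 12| < δ implies |√y − √12| < ε.
Multiplying by the conjugate, |√y − √12| = |y − 12|/(√y + √12).
Restrict δ ≤ 12 so that |y − 12| < 12 forces y > 0, and then √y + √12 > √12.
Hence |√y − √12| < |y − 12|/√12, which is < ε once |y − 12| < √12·ε.
Take δ = min(12, √12·ε). If 0 < |y − 12| < δ then y > 0 and |√y − √12| < |y − 12|/√12 < ε.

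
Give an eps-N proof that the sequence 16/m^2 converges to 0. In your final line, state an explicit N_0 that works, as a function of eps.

Let eps > 0 be given. For m ≥ 1, |16/m^2 − 0| = 16/m^2.
16/m^2 < eps ⇔ m^2 > 16/eps ⇔ m > (16/eps)^{1/2}.
Take N_0 = (16/eps)^{1/2}. Then m > N_0 implies 16/m^2 < eps.

N_0 = (16/eps)^{1/2}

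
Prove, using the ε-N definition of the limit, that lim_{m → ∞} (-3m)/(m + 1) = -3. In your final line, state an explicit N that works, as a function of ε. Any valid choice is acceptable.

Let ε > 0 be given. For m ≥ 1, |(-3m)/(m + 1) + 3| = |3|/((m + 1)) = 3/((m + 1)).
Since m + 1 ≥ m for m ≥ 1, this is ≤ 3/(m) = 3/m.
So |(-3m)/(m + 1) + 3| < ε whenever m > 3/ε.
Take N = 3/ε. If m > N then |(-3m)/(m + 1) + 3| ≤ 3/m < ε.

N = 3/ε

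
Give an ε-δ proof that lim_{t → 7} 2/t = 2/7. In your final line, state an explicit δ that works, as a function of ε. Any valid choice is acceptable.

Fix ε > 0. We seek δ > 0 such that 0 < |t − 7| < δ implies |2/t − (2/7)| < ε.
|2/t − (2/7)| = 2·|7 − t|/(7·|t|) = 2|t − 7|/(7|t|).
Restrict δ ≤ 7/2. Then |t − 7| < 7/2 gives |t| > 7/2, so 7|t| > 49/2.
Then |2/t − (2/7)| < 2|t − 7|/(49/2), which is < ε when |t − 7| < (49/4)ε.
Take δ = min(7/2, (49/4)ε). Then 0 < |t − 7| < δ gives both |t − 7| < 7/2 and |t − 7| < (49/4)ε, so |2/t − (2/7)| < ε.

δ = min(7/2, (49/4)ε)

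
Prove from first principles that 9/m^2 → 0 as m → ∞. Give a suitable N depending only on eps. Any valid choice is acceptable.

N = (9/eps)^{1/2}

Let eps > 0 be given. For m ≥ 1, |9/m^2 − 0| = 9/m^2.
9/m^2 < eps ⇔ m^2 > 9/eps ⇔ m > (9/eps)^{1/2}.
Take N = (9/eps)^{1/2}. Then m > N implies 9/m^2 < eps.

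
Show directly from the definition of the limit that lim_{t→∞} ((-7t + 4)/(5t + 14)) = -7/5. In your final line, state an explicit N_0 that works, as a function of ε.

Suppose ε > 0. We seek N_0 > 0 such that t > N_0 implies |(-7t + 4)/(5t + 14) + 7/5| < ε.
(-7t + 4)/(5t + 14) + 7/5 = (5(-7t + 4) − (-7)(5t + 14)) / (5(5t + 14)) = 118/(5(5t + 14)).
For t > 0 we have 5t + 14 > 5t, so |(-7t + 4)/(5t + 14) + 7/5| = 118/(5(5t + 14)) < 118/(5·5t) = (118/25)/t.
Thus |(-7t + 4)/(5t + 14) + 7/5| < ε whenever t > (118/25)/ε.
Take N_0 = (118/25)/ε. If t > N_0 then |(-7t + 4)/(5t + 14) + 7/5| < (118/25)/t < ε.

N_0 = (118/25)/ε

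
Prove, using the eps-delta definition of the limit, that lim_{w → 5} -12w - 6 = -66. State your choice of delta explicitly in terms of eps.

delta = eps/12

Suppose eps > 0. We need delta > 0 so that 0 < |w − 5| < delta implies |(-12w - 6) + 66| < eps.
Since (-12w - 6) + 66 = -12(w − 5), we have |(-12w - 6) + 66| = 12|w − 5|.
So 12|w − 5| < eps exactly when |w − 5| < eps/12.
Take delta = eps/12. If 0 < |w − 5| < delta then |(-12w - 6) + 66| = 12|w − 5| < 12·(eps/12) = eps.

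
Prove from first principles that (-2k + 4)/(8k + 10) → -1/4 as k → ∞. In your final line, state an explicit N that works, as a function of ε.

Let ε > 0 be given. For k ≥ 1, |(-2k + 4)/(8k + 10) + 1/4| = |52|/(8(8k + 10)) = 52/(8(8k + 10)).
Since 8k + 10 ≥ 8k for k ≥ 1, this is ≤ 52/(8·8k) = (13/16)/k.
So |(-2k + 4)/(8k + 10) + 1/4| < ε whenever k > (13/16)/ε.
Take N = (13/16)/ε. If k > N then |(-2k + 4)/(8k + 10) + 1/4| ≤ (13/16)/k < ε.

N = (13/16)/ε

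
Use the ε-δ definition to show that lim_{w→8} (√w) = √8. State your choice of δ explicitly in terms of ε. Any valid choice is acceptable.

Suppose ε > 0. We want δ > 0 such that 0 < |w − 8| < δ implies |√w − √8| < ε.
Rationalise: √w − √8 = (w − 8)/(√w + √8), so |√w − √8| = |w − 8|/(√w + √8).
Restrict δ ≤ 8 so that |w − 8| < 8 forces w > 0, and then √w + √8 > √8.
Hence |√w − √8| < |w − 8|/√8, which is < ε once |w − 8| < √8·ε.
Take δ = min(8, √8·ε). If 0 < |w − 8| < δ then w > 0 and |√w − √8| < |w − 8|/√8 < ε.

δ = min(8, √8·ε)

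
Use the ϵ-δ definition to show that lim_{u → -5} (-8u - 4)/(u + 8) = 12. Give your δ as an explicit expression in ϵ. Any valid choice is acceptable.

δ = min(3/2, (3/40)ϵ)

Let ϵ > 0 be given. We want δ > 0 with 0 < |u + 5| < δ ⇒ |(-8u - 4)/(u + 8) − 12| < ϵ.
Combining over a common denominator, (-8u - 4)/(u + 8) − 12 = [(-8u - 4)·3 − 36·(u + 8)] / [3·(u + 8)] = -60(u + 5) / (3(u + 8)).
So |(-8u - 4)/(u + 8) − 12| = 60|u + 5| / (3·|u + 8|).
Restrict δ ≤ 3/2. Then |u + 5| < 3/2 gives |u + 8| = |(u + 5) + 3| ≥ 3 − 3/2 = 3/2.
Hence |(-8u - 4)/(u + 8) − 12| < 60|u + 5|/(3·(3/2)) = (40/3)|u + 5|, which is < ϵ once |u + 5| < (3/40)ϵ.
Take δ = min(3/2, (3/40)ϵ). Then 0 < |u + 5| < δ forces both bounds, so |(-8u - 4)/(u + 8) − 12| < ϵ.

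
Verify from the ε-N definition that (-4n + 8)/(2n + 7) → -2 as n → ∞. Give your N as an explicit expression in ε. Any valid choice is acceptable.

N = 11/ε

Let ε > 0 be given. For n ≥ 1, |(-4n + 8)/(2n + 7) + 2| = |44|/(2(2n + 7)) = 44/(2(2n + 7)).
Since 2n + 7 ≥ 2n for n ≥ 1, this is ≤ 44/(2·2n) = 11/n.
So |(-4n + 8)/(2n + 7) + 2| < ε whenever n > 11/ε.
Take N = 11/ε. If n > N then |(-4n + 8)/(2n + 7) + 2| ≤ 11/n < ε.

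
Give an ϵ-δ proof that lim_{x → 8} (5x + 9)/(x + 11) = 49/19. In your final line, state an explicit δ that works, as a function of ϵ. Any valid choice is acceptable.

δ = min(19/2, (361/92)ϵ)

Let ϵ > 0. We want δ > 0 with 0 < |x − 8| < δ ⇒ |(5x + 9)/(x + 11) − (49/19)| < ϵ.
Combining over a common denominator, (5x + 9)/(x + 11) − (49/19) = [(5x + 9)·19 − 49·(x + 11)] / [19·(x + 11)] = 46(x − 8) / (19(x + 11)).
So |(5x + 9)/(x + 11) − (49/19)| = 46|x − 8| / (19·|x + 11|).
Restrict δ ≤ 19/2. Then |x − 8| < 19/2 gives |x + 11| = |(x − 8) + 19| ≥ 19 − 19/2 = 19/2.
Hence |(5x + 9)/(x + 11) − (49/19)| < 46|x − 8|/(19·(19/2)) = (92/361)|x − 8|, which is < ϵ once |x − 8| < (361/92)ϵ.
Take δ = min(19/2, (361/92)ϵ). Then 0 < |x − 8| < δ forces both bounds, so |(5x + 9)/(x + 11) − (49/19)| < ϵ.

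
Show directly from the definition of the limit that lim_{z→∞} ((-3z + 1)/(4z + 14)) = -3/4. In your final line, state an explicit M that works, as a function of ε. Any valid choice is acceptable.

M = (23/8)/ε

Let ε > 0. We seek M > 0 such that z > M implies |(-3z + 1)/(4z + 14) + 3/4| < ε.
(-3z + 1)/(4z + 14) + 3/4 = (4(-3z + 1) − (-3)(4z + 14)) / (4(4z + 14)) = 46/(4(4z + 14)).
For z > 0 we have 4z + 14 > 4z, so |(-3z + 1)/(4z + 14) + 3/4| = 46/(4(4z + 14)) < 46/(4·4z) = (23/8)/z.
Thus |(-3z + 1)/(4z + 14) + 3/4| < ε whenever z > (23/8)/ε.
Take M = (23/8)/ε. If z > M then |(-3z + 1)/(4z + 14) + 3/4| < (23/8)/z < ε.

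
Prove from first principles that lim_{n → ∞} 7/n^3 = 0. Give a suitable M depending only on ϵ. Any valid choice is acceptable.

Suppose ϵ > 0. For n ≥ 1, |7/n^3 − 0| = 7/n^3.
7/n^3 < ϵ ⇔ n^3 > 7/ϵ ⇔ n > (7/ϵ)^{1/3}.
Take M = (7/ϵ)^{1/3}. Then n > M implies 7/n^3 < ϵ.

M = (7/ϵ)^{1/3}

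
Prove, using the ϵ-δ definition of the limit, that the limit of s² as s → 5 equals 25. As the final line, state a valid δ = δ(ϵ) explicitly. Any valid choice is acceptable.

δ = min(2, ϵ/12)

Let ϵ > 0. We seek δ > 0 with 0 < |s − 5| < δ ⇒ |s² − 25| < ϵ.
Factor: s² − 25 = (s − 5)(s + 5), so |s² − 25| = |s − 5|·|s + 5|.
Restrict δ ≤ 2. Then |s − 5| < 2 gives |s| < 7, so by the triangle inequality |s + 5| ≤ 7 + 5 = 12.
Hence |s² − 25| ≤ 12|s − 5|, which is < ϵ once |s − 5| < ϵ/12.
Take δ = min(2, ϵ/12). If 0 < |s − 5| < δ then both bounds hold and |s² − 25| ≤ 12|s − 5| < 12·(ϵ/12) = ϵ.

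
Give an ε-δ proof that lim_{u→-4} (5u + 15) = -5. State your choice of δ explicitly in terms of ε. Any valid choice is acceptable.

Let ε > 0. We need δ > 0 so that 0 < |u + 4| < δ implies |(5u + 15) + 5| < ε.
Since (5u + 15) + 5 = 5(u + 4), we have |(5u + 15) + 5| = 5|u + 4|.
So 5|u + 4| < ε exactly when |u + 4| < ε/5.
Choosing δ = ε/5 gives |(5u + 15) + 5| = 5|u + 4| < ε whenever |u + 4| < δ.

δ = ε/5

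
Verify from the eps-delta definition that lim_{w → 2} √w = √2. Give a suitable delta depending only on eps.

delta = min(2, √2·eps)

Suppose eps > 0. We want delta > 0 such that 0 < |w − 2| < delta implies |√w − √2| < eps.
Rationalise: √w − √2 = (w − 2)/(√w + √2), so |√w − √2| = |w − 2|/(√w + √2).
Restrict delta ≤ 2 so that |w − 2| < 2 forces w > 0, and then √w + √2 > √2.
Hence |√w − √2| < |w − 2|/√2, which is < eps once |w − 2| < √2·eps.
Take delta = min(2, √2·eps). If 0 < |w − 2| < delta then w > 0 and |√w − √2| < |w − 2|/√2 < eps.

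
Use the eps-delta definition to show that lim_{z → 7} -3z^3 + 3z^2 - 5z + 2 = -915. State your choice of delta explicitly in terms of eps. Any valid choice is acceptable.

Let eps > 0. We want delta > 0 such that 0 < |z − 7| < delta implies |(-3z^3 + 3z^2 - 5z + 2) + 915| < eps.
(-3z^3 + 3z^2 - 5z + 2) + 915 = -3z^3 + 3z^2 - 5z + 917 = (z − 7)(-3z^2 - 18z - 131).
So |(-3z^3 + 3z^2 - 5z + 2) + 915| = |z − 7|·|-3z^2 - 18z - 131|.
Require delta ≤ 1. Then |z − 7| < 1 gives |z| < 8, and by the triangle inequality |-3z^2 - 18z - 131| ≤ 3·8^2 + 18·8 + 131 = 467.
Hence |(-3z^3 + 3z^2 - 5z + 2) + 915| ≤ 467|z − 7| < eps provided |z − 7| < eps/467.
Take delta = min(1, eps/467). Then 0 < |z − 7| < delta gives both |z − 7| < 1 and |z − 7| < eps/467, so |(-3z^3 + 3z^2 - 5z + 2) + 915| < eps.

delta = min(1, eps/467)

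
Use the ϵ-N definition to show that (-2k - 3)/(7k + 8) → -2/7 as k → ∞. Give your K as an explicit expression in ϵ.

Suppose ϵ > 0. For k ≥ 1, |(-2k - 3)/(7k + 8) + 2/7| = |-5|/(7(7k + 8)) = 5/(7(7k + 8)).
Since 7k + 8 ≥ 7k for k ≥ 1, this is ≤ 5/(7·7k) = (5/49)/k.
So |(-2k - 3)/(7k + 8) + 2/7| < ϵ whenever k > (5/49)/ϵ.
Take K = (5/49)/ϵ. If k > K then |(-2k - 3)/(7k + 8) + 2/7| ≤ (5/49)/k < ϵ.

K = (5/49)/ϵ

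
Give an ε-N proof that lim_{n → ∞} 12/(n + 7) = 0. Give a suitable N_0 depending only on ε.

N_0 = 12/ε

Let ε > 0. For n ≥ 1, |12/(n + 7) − 0| = 12/(n + 7) ≤ 12/n.
We need 12/n < ε, i.e. n > 12/ε.
Take N_0 = 12/ε. If n > N_0 then |12/(n + 7)| ≤ 12/n < ε.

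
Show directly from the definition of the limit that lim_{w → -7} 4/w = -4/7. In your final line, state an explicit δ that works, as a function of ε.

δ = min(7/2, (49/8)ε)

Let ε > 0. We seek δ > 0 such that 0 < |w + 7| < δ implies |4/w + 4/7| < ε.
|4/w + 4/7| = 4·|-7 − w|/(7·|w|) = 4|w + 7|/(7|w|).
Restrict δ ≤ 7/2. Then |w + 7| < 7/2 gives |w| > 7/2, so 7|w| > 49/2.
Then |4/w + 4/7| < 4|w + 7|/(49/2), which is < ε when |w + 7| < (49/8)ε.
Take δ = min(7/2, (49/8)ε). Then 0 < |w + 7| < δ gives both |w + 7| < 7/2 and |w + 7| < (49/8)ε, so |4/w + 4/7| < ε.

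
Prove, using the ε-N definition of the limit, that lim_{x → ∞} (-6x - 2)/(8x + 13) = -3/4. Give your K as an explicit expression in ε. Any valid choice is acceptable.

Suppose ε > 0. We seek K > 0 such that x > K implies |(-6x - 2)/(8x + 13) + 3/4| < ε.
(-6x - 2)/(8x + 13) + 3/4 = (8(-6x - 2) − (-6)(8x + 13)) / (8(8x + 13)) = 62/(8(8x + 13)).
For x > 0 we have 8x + 13 > 8x, so |(-6x - 2)/(8x + 13) + 3/4| = 62/(8(8x + 13)) < 62/(8·8x) = (31/32)/x.
Thus |(-6x - 2)/(8x + 13) + 3/4| < ε whenever x > (31/32)/ε.
Take K = (31/32)/ε. If x > K then |(-6x - 2)/(8x + 13) + 3/4| < (31/32)/x < ε.

K = (31/32)/ε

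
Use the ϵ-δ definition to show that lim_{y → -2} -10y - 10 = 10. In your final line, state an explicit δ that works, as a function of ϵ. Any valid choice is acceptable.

Let ϵ > 0. We need δ > 0 so that 0 < |y + 2| < δ implies |(-10y - 10) − 10| < ϵ.
|(-10y - 10) − 10| = |-10y - 20| = 10|y + 2|.
So 10|y + 2| < ϵ exactly when |y + 2| < ϵ/10.
Choosing δ = ϵ/10 gives |(-10y - 10) − 10| = 10|y + 2| < ϵ whenever |y + 2| < δ.

δ = ϵ/10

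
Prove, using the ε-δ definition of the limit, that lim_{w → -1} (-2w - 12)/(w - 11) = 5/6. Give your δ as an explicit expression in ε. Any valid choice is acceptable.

Let ε > 0. We want δ > 0 with 0 < |w + 1| < δ ⇒ |(-2w - 12)/(w - 11) − (5/6)| < ε.
Combining over a common denominator, (-2w - 12)/(w - 11) − (5/6) = [(-2w - 12)·(-12) − (-10)·(w - 11)] / [(-12)·(w - 11)] = 34(w + 1) / ((-12)(w - 11)).
So |(-2w - 12)/(w - 11) − (5/6)| = 34|w + 1| / (12·|w − 11|).
Restrict δ ≤ 6. Then |w + 1| < 6 gives |w − 11| = |(w + 1) + (-12)| ≥ 12 − 6 = 6.
Hence |(-2w - 12)/(w - 11) − (5/6)| < 34|w + 1|/(12·6) = (17/36)|w + 1|, which is < ε once |w + 1| < (36/17)ε.
Take δ = min(6, (36/17)ε). Then 0 < |w + 1| < δ forces both bounds, so |(-2w - 12)/(w - 11) − (5/6)| < ε.

δ = min(6, (36/17)ε)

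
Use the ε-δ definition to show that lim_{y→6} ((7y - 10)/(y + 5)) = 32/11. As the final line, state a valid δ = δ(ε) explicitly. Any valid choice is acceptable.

Let ε > 0. We want δ > 0 with 0 < |y − 6| < δ ⇒ |(7y - 10)/(y + 5) − (32/11)| < ε.
Combining over a common denominator, (7y - 10)/(y + 5) − (32/11) = [(7y - 10)·11 − 32·(y + 5)] / [11·(y + 5)] = 45(y − 6) / (11(y + 5)).
So |(7y - 10)/(y + 5) − (32/11)| = 45|y − 6| / (11·|y + 5|).
Restrict δ ≤ 11/2. Then |y − 6| < 11/2 gives |y + 5| = |(y − 6) + 11| ≥ 11 − 11/2 = 11/2.
Hence |(7y - 10)/(y + 5) − (32/11)| < 45|y − 6|/(11·(11/2)) = (90/121)|y − 6|, which is < ε once |y − 6| < (121/90)ε.
Take δ = min(11/2, (121/90)ε). Then 0 < |y − 6| < δ forces both bounds, so |(7y - 10)/(y + 5) − (32/11)| < ε.

δ = min(11/2, (121/90)ε)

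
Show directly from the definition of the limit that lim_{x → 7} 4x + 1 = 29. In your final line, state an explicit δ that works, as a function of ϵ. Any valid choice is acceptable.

δ = ϵ/4

Let ϵ > 0 be given. We need δ > 0 so that 0 < |x − 7| < δ implies |(4x + 1) − 29| < ϵ.
Since (4x + 1) − 29 = 4(x − 7), we have |(4x + 1) − 29| = 4|x − 7|.
Thus it suffices that |x − 7| < ϵ/4.
Choosing δ = ϵ/4 gives |(4x + 1) − 29| = 4|x − 7| < ϵ whenever |x − 7| < δ.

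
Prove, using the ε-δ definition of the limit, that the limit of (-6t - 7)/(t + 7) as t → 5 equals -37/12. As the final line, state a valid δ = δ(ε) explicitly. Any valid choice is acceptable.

Fix ε > 0. We want δ > 0 with 0 < |t − 5| < δ ⇒ |(-6t - 7)/(t + 7) + 37/12| < ε.
Combining over a common denominator, (-6t - 7)/(t + 7) + 37/12 = [(-6t - 7)·12 − (-37)·(t + 7)] / [12·(t + 7)] = -35(t − 5) / (12(t + 7)).
So |(-6t - 7)/(t + 7) + 37/12| = 35|t − 5| / (12·|t + 7|).
Restrict δ ≤ 6. Then |t − 5| < 6 gives |t + 7| = |(t − 5) + 12| ≥ 12 − 6 = 6.
Hence |(-6t - 7)/(t + 7) + 37/12| < 35|t − 5|/(12·6) = (35/72)|t − 5|, which is < ε once |t − 5| < (72/35)ε.
Take δ = min(6, (72/35)ε). Then 0 < |t − 5| < δ forces both bounds, so |(-6t - 7)/(t + 7) + 37/12| < ε.

δ = min(6, (72/35)ε)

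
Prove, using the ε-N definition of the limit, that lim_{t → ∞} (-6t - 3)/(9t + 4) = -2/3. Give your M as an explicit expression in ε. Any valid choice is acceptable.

M = (1/27)/ε

Let ε > 0 be given. We seek M > 0 such that t > M implies |(-6t - 3)/(9t + 4) + 2/3| < ε.
(-6t - 3)/(9t + 4) + 2/3 = (9(-6t - 3) − (-6)(9t + 4)) / (9(9t + 4)) = -3/(9(9t + 4)).
For t > 0 we have 9t + 4 > 9t, so |(-6t - 3)/(9t + 4) + 2/3| = 3/(9(9t + 4)) < 3/(9·9t) = (1/27)/t.
Thus |(-6t - 3)/(9t + 4) + 2/3| < ε whenever t > (1/27)/ε.
Take M = (1/27)/ε. If t > M then |(-6t - 3)/(9t + 4) + 2/3| < (1/27)/t < ε.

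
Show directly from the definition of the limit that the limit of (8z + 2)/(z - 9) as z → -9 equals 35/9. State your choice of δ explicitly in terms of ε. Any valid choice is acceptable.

Let ε > 0 be given. We want δ > 0 with 0 < |z + 9| < δ ⇒ |(8z + 2)/(z - 9) − (35/9)| < ε.
Combining over a common denominator, (8z + 2)/(z - 9) − (35/9) = [(8z + 2)·(-18) − (-70)·(z - 9)] / [(-18)·(z - 9)] = -74(z + 9) / ((-18)(z - 9)).
So |(8z + 2)/(z - 9) − (35/9)| = 74|z + 9| / (18·|z − 9|).
Restrict δ ≤ 9. Then |z + 9| < 9 gives |z − 9| = |(z + 9) + (-18)| ≥ 18 − 9 = 9.
Hence |(8z + 2)/(z - 9) − (35/9)| < 74|z + 9|/(18·9) = (37/81)|z + 9|, which is < ε once |z + 9| < (81/37)ε.
Take δ = min(9, (81/37)ε). Then 0 < |z + 9| < δ forces both bounds, so |(8z + 2)/(z - 9) − (35/9)| < ε.

δ = min(9, (81/37)ε)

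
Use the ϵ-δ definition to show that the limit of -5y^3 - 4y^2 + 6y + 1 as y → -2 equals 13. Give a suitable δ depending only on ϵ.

δ = min(2, ϵ/110)

Let ϵ > 0 be given. We want δ > 0 such that 0 < |y + 2| < δ implies |(-5y^3 - 4y^2 + 6y + 1) − 13| < ϵ.
(-5y^3 - 4y^2 + 6y + 1) − 13 = -5y^3 - 4y^2 + 6y - 12 = (y + 2)(-5y^2 + 6y - 6).
So |(-5y^3 - 4y^2 + 6y + 1) − 13| = |y + 2|·|-5y^2 + 6y - 6|.
Assume first that |y + 2| < 2, so |y| < 4. Then |-5y^2 + 6y - 6| ≤ 5·4^2 + 6·4 + 6 = 110.
Hence |(-5y^3 - 4y^2 + 6y + 1) − 13| ≤ 110|y + 2| < ϵ provided |y + 2| < ϵ/110.
Choosing δ = min(2, ϵ/110) ensures both conditions, hence |(-5y^3 - 4y^2 + 6y + 1) − 13| < ϵ.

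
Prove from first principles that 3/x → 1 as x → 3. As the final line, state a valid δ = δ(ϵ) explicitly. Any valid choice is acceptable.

Let ϵ > 0. We seek δ > 0 such that 0 < |x − 3| < δ implies |3/x − 1| < ϵ.
|3/x − 1| = 3·|3 − x|/(3·|x|) = 3|x − 3|/(3|x|).
Require δ ≤ 3/2 so that |x| > 3 − 3/2 = 3/2, hence 3|x| > 9/2.
Then |3/x − 1| < 3|x − 3|/(9/2), which is < ϵ when |x − 3| < (3/2)ϵ.
Take δ = min(3/2, (3/2)ϵ). Then 0 < |x − 3| < δ gives both |x − 3| < 3/2 and |x − 3| < (3/2)ϵ, so |3/x − 1| < ϵ.

δ = min(3/2, (3/2)ϵ)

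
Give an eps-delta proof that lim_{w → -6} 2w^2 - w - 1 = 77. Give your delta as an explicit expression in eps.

Let eps > 0 be given. We want delta > 0 such that 0 < |w + 6| < delta implies |(2w^2 - w - 1) − 77| < eps.
(2w^2 - w - 1) − 77 = 2w^2 - w - 78 = (w + 6)(2w - 13).
So |(2w^2 - w - 1) − 77| = |w + 6|·|2w - 13|.
Require delta ≤ 1. Then |w + 6| < 1 gives |w| < 7, and by the triangle inequality |2w - 13| ≤ 2·7 + 13 = 27.
Hence |(2w^2 - w - 1) − 77| ≤ 27|w + 6| < eps provided |w + 6| < eps/27.
Choosing delta = min(1, eps/27) ensures both conditions, hence |(2w^2 - w - 1) − 77| < eps.

delta = min(1, eps/27)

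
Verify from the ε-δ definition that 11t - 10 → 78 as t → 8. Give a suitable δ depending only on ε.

δ = ε/11

Let ε > 0 be given. We need δ > 0 so that 0 < |t − 8| < δ implies |(11t - 10) − 78| < ε.
|(11t - 10) − 78| = |11t - 88| = 11|t − 8|.
Thus it suffices that |t − 8| < ε/11.
Choosing δ = ε/11 gives |(11t - 10) − 78| = 11|t − 8| < ε whenever |t − 8| < δ.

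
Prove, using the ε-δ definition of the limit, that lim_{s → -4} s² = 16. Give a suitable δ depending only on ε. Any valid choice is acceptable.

δ = min(1, ε/9)

Let ε > 0 be given. We seek δ > 0 with 0 < |s + 4| < δ ⇒ |s² − 16| < ε.
Factor: s² − 16 = (s + 4)(s - 4), so |s² − 16| = |s + 4|·|s - 4|.
Impose δ ≤ 1 so that |s| < 5; then |s - 4| ≤ 9.
Hence |s² − 16| ≤ 9|s + 4|, which is < ε once |s + 4| < ε/9.
Take δ = min(1, ε/9). If 0 < |s + 4| < δ then both bounds hold and |s² − 16| ≤ 9|s + 4| < 9·(ε/9) = ε.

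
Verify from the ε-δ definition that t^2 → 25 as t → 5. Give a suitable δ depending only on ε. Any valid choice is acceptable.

δ = min(2, ε/12)

Let ε > 0 be given. We seek δ > 0 with 0 < |t − 5| < δ ⇒ |t^2 − 25| < ε.
Factor: t^2 − 25 = (t − 5)(t + 5), so |t^2 − 25| = |t − 5|·|t + 5|.
Impose δ ≤ 2 so that |t| < 7; then |t + 5| ≤ 12.
Hence |t^2 − 25| ≤ 12|t − 5|, which is < ε once |t − 5| < ε/12.
Take δ = min(2, ε/12). If 0 < |t − 5| < δ then both bounds hold and |t^2 − 25| ≤ 12|t − 5| < 12·(ε/12) = ε.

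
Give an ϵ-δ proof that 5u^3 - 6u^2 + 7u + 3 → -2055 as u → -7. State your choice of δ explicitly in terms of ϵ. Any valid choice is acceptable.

Fix ϵ > 0. We want δ > 0 such that 0 < |u + 7| < δ implies |(5u^3 - 6u^2 + 7u + 3) + 2055| < ϵ.
(5u^3 - 6u^2 + 7u + 3) + 2055 = 5u^3 - 6u^2 + 7u + 2058 = (u + 7)(5u^2 - 41u + 294).
So |(5u^3 - 6u^2 + 7u + 3) + 2055| = |u + 7|·|5u^2 - 41u + 294|.
Assume first that |u + 7| < 2, so |u| < 9. Then |5u^2 - 41u + 294| ≤ 5·9^2 + 41·9 + 294 = 1068.
Hence |(5u^3 - 6u^2 + 7u + 3) + 2055| ≤ 1068|u + 7| < ϵ provided |u + 7| < ϵ/1068.
Take δ = min(2, ϵ/1068). Then 0 < |u + 7| < δ gives both |u + 7| < 2 and |u + 7| < ϵ/1068, so |(5u^3 - 6u^2 + 7u + 3) + 2055| < ϵ.

δ = min(2, ϵ/1068)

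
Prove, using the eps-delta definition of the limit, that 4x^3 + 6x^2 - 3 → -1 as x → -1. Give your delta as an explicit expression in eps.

delta = min(1, eps/22)

Let eps > 0. We want delta > 0 such that 0 < |x + 1| < delta implies |(4x^3 + 6x^2 - 3) + 1| < eps.
(4x^3 + 6x^2 - 3) + 1 = 4x^3 + 6x^2 - 2 = (x + 1)(4x^2 + 2x - 2).
So |(4x^3 + 6x^2 - 3) + 1| = |x + 1|·|4x^2 + 2x - 2|.
Assume first that |x + 1| < 1, so |x| < 2. Then |4x^2 + 2x - 2| ≤ 4·2^2 + 2·2 + 2 = 22.
Hence |(4x^3 + 6x^2 - 3) + 1| ≤ 22|x + 1| < eps provided |x + 1| < eps/22.
Choosing delta = min(1, eps/22) ensures both conditions, hence |(4x^3 + 6x^2 - 3) + 1| < eps.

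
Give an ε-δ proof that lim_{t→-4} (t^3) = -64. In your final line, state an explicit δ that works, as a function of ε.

δ = min(1, ε/61)

Suppose ε > 0. We seek δ > 0 with 0 < |t + 4| < δ ⇒ |t^3 + 64| < ε.
Factor: t^3 + 64 = (t + 4)(t^2 - 4t + 16), so |t^3 + 64| = |t + 4|·|t^2 - 4t + 16|.
Impose δ ≤ 1 so that |t| < 5; then |t^2 - 4t + 16| ≤ 61.
Hence |t^3 + 64| ≤ 61|t + 4|, which is < ε once |t + 4| < ε/61.
Take δ = min(1, ε/61). If 0 < |t + 4| < δ then both bounds hold and |t^3 + 64| ≤ 61|t + 4| < 61·(ε/61) = ε.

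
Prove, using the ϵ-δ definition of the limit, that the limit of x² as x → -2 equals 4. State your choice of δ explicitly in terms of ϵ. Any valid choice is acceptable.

δ = min(1, ϵ/5)

Let ϵ > 0 be given. We seek δ > 0 with 0 < |x + 2| < δ ⇒ |x² − 4| < ϵ.
Factor: x² − 4 = (x + 2)(x - 2), so |x² − 4| = |x + 2|·|x - 2|.
Restrict δ ≤ 1. Then |x + 2| < 1 gives |x| < 3, so by the triangle inequality |x - 2| ≤ 3 + 2 = 5.
Hence |x² − 4| ≤ 5|x + 2|, which is < ϵ once |x + 2| < ϵ/5.
Take δ = min(1, ϵ/5). If 0 < |x + 2| < δ then both bounds hold and |x² − 4| ≤ 5|x + 2| < 5·(ϵ/5) = ϵ.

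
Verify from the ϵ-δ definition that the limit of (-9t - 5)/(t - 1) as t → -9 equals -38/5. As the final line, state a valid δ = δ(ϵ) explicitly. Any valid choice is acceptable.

δ = min(5, (25/7)ϵ)

Let ϵ > 0 be given. We want δ > 0 with 0 < |t + 9| < δ ⇒ |(-9t - 5)/(t - 1) + 38/5| < ϵ.
Combining over a common denominator, (-9t - 5)/(t - 1) + 38/5 = [(-9t - 5)·(-10) − 76·(t - 1)] / [(-10)·(t - 1)] = 14(t + 9) / ((-10)(t - 1)).
So |(-9t - 5)/(t - 1) + 38/5| = 14|t + 9| / (10·|t − 1|).
Restrict δ ≤ 5. Then |t + 9| < 5 gives |t − 1| = |(t + 9) + (-10)| ≥ 10 − 5 = 5.
Hence |(-9t - 5)/(t - 1) + 38/5| < 14|t + 9|/(10·5) = (7/25)|t + 9|, which is < ϵ once |t + 9| < (25/7)ϵ.
Take δ = min(5, (25/7)ϵ). Then 0 < |t + 9| < δ forces both bounds, so |(-9t - 5)/(t - 1) + 38/5| < ϵ.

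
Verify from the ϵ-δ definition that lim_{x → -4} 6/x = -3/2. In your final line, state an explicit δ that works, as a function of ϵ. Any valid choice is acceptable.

δ = min(2, (4/3)ϵ)

Let ϵ > 0 be given. We seek δ > 0 such that 0 < |x + 4| < δ implies |6/x + 3/2| < ϵ.
|6/x + 3/2| = 6·|-4 − x|/(4·|x|) = 6|x + 4|/(4|x|).
Require δ ≤ 2 so that |x| > 4 − 2 = 2, hence 4|x| > 8.
Then |6/x + 3/2| < 6|x + 4|/8, which is < ϵ when |x + 4| < (4/3)ϵ.
Take δ = min(2, (4/3)ϵ). Then 0 < |x + 4| < δ gives both |x + 4| < 2 and |x + 4| < (4/3)ϵ, so |6/x + 3/2| < ϵ.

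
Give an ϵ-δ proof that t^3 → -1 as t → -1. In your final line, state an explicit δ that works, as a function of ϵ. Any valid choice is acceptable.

δ = min(1, ϵ/7)

Let ϵ > 0 be given. We seek δ > 0 with 0 < |t + 1| < δ ⇒ |t^3 + 1| < ϵ.
Factor: t^3 + 1 = (t + 1)(t^2 - t + 1), so |t^3 + 1| = |t + 1|·|t^2 - t + 1|.
Restrict δ ≤ 1. Then |t + 1| < 1 gives |t| < 2, so by the triangle inequality |t^2 - t + 1| ≤ 2^2 + 2 + 1 = 7.
Hence |t^3 + 1| ≤ 7|t + 1|, which is < ϵ once |t + 1| < ϵ/7.
Take δ = min(1, ϵ/7). If 0 < |t + 1| < δ then both bounds hold and |t^3 + 1| ≤ 7|t + 1| < 7·(ϵ/7) = ϵ.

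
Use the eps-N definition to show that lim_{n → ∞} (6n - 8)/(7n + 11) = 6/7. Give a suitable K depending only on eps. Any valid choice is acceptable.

K = (122/49)/eps

Suppose eps > 0. For n ≥ 1, |(6n - 8)/(7n + 11) − (6/7)| = |-122|/(7(7n + 11)) = 122/(7(7n + 11)).
Since 7n + 11 ≥ 7n for n ≥ 1, this is ≤ 122/(7·7n) = (122/49)/n.
So |(6n - 8)/(7n + 11) − (6/7)| < eps whenever n > (122/49)/eps.
Take K = (122/49)/eps. If n > K then |(6n - 8)/(7n + 11) − (6/7)| ≤ (122/49)/n < eps.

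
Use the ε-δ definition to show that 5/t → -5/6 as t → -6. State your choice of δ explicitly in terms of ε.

δ = min(3, (18/5)ε)

Suppose ε > 0. We seek δ > 0 such that 0 < |t + 6| < δ implies |5/t + 5/6| < ε.
|5/t + 5/6| = 5·|-6 − t|/(6·|t|) = 5|t + 6|/(6|t|).
Require δ ≤ 3 so that |t| > 6 − 3 = 3, hence 6|t| > 18.
Then |5/t + 5/6| < 5|t + 6|/18, which is < ε when |t + 6| < (18/5)ε.
Take δ = min(3, (18/5)ε). Then 0 < |t + 6| < δ gives both |t + 6| < 3 and |t + 6| < (18/5)ε, so |5/t + 5/6| < ε.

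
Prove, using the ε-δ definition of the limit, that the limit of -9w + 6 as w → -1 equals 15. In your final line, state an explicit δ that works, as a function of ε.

Let ε > 0. We need δ > 0 so that 0 < |w + 1| < δ implies |(-9w + 6) − 15| < ε.
|(-9w + 6) − 15| = |-9w - 9| = 9|w + 1|.
So 9|w + 1| < ε exactly when |w + 1| < ε/9.
Choosing δ = ε/9 gives |(-9w + 6) − 15| = 9|w + 1| < ε whenever |w + 1| < δ.

δ = ε/9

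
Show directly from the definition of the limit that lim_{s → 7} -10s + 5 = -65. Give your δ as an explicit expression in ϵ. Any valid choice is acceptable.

Let ϵ > 0 be given. We need δ > 0 so that 0 < |s − 7| < δ implies |(-10s + 5) + 65| < ϵ.
Since (-10s + 5) + 65 = -10(s − 7), we have |(-10s + 5) + 65| = 10|s − 7|.
So 10|s − 7| < ϵ exactly when |s − 7| < ϵ/10.
Choosing δ = ϵ/10 gives |(-10s + 5) + 65| = 10|s − 7| < ϵ whenever |s − 7| < δ.

δ = ϵ/10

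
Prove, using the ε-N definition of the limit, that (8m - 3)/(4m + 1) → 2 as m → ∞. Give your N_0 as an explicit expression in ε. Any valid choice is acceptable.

N_0 = (5/4)/ε

Fix ε > 0. For m ≥ 1, |(8m - 3)/(4m + 1) − 2| = |-20|/(4(4m + 1)) = 20/(4(4m + 1)).
Since 4m + 1 ≥ 4m for m ≥ 1, this is ≤ 20/(4·4m) = (5/4)/m.
So |(8m - 3)/(4m + 1) − 2| < ε whenever m > (5/4)/ε.
Take N_0 = (5/4)/ε. If m > N_0 then |(8m - 3)/(4m + 1) − 2| ≤ (5/4)/m < ε.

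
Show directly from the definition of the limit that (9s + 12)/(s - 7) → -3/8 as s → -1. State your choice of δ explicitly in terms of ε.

δ = min(4, (32/75)ε)

Let ε > 0 be given. We want δ > 0 with 0 < |s + 1| < δ ⇒ |(9s + 12)/(s - 7) + 3/8| < ε.
Combining over a common denominator, (9s + 12)/(s - 7) + 3/8 = [(9s + 12)·(-8) − 3·(s - 7)] / [(-8)·(s - 7)] = -75(s + 1) / ((-8)(s - 7)).
So |(9s + 12)/(s - 7) + 3/8| = 75|s + 1| / (8·|s − 7|).
Restrict δ ≤ 4. Then |s + 1| < 4 gives |s − 7| = |(s + 1) + (-8)| ≥ 8 − 4 = 4.
Hence |(9s + 12)/(s - 7) + 3/8| < 75|s + 1|/(8·4) = (75/32)|s + 1|, which is < ε once |s + 1| < (32/75)ε.
Take δ = min(4, (32/75)ε). Then 0 < |s + 1| < δ forces both bounds, so |(9s + 12)/(s - 7) + 3/8| < ε.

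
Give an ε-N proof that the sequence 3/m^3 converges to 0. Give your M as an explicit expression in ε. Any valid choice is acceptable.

M = (3/ε)^{1/3}

Fix ε > 0. For m ≥ 1, |3/m^3 − 0| = 3/m^3.
3/m^3 < ε ⇔ m^3 > 3/ε ⇔ m > (3/ε)^{1/3}.
Take M = (3/ε)^{1/3}. Then m > M implies 3/m^3 < ε.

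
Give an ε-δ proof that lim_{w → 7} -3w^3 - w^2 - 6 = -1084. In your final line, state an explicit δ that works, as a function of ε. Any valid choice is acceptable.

Fix ε > 0. We want δ > 0 such that 0 < |w − 7| < δ implies |(-3w^3 - w^2 - 6) + 1084| < ε.
(-3w^3 - w^2 - 6) + 1084 = -3w^3 - w^2 + 1078 = (w − 7)(-3w^2 - 22w - 154).
So |(-3w^3 - w^2 - 6) + 1084| = |w − 7|·|-3w^2 - 22w - 154|.
Require δ ≤ 1. Then |w − 7| < 1 gives |w| < 8, and by the triangle inequality |-3w^2 - 22w - 154| ≤ 3·8^2 + 22·8 + 154 = 522.
Hence |(-3w^3 - w^2 - 6) + 1084| ≤ 522|w − 7| < ε provided |w − 7| < ε/522.
Choosing δ = min(1, ε/522) ensures both conditions, hence |(-3w^3 - w^2 - 6) + 1084| < ε.

δ = min(1, ε/522)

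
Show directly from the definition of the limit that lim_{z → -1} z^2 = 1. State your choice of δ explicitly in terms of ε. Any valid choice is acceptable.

Suppose ε > 0. We seek δ > 0 with 0 < |z + 1| < δ ⇒ |z^2 − 1| < ε.
Factor: z^2 − 1 = (z + 1)(z - 1), so |z^2 − 1| = |z + 1|·|z - 1|.
Restrict δ ≤ 1. Then |z + 1| < 1 gives |z| < 2, so by the triangle inequality |z - 1| ≤ 2 + 1 = 3.
Hence |z^2 − 1| ≤ 3|z + 1|, which is < ε once |z + 1| < ε/3.
Take δ = min(1, ε/3). If 0 < |z + 1| < δ then both bounds hold and |z^2 − 1| ≤ 3|z + 1| < 3·(ε/3) = ε.

δ = min(1, ε/3)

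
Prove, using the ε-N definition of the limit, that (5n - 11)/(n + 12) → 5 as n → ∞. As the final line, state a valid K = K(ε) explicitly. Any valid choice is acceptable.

K = 71/ε

Fix ε > 0. For n ≥ 1, |(5n - 11)/(n + 12) − 5| = |-71|/((n + 12)) = 71/((n + 12)).
Since n + 12 ≥ n for n ≥ 1, this is ≤ 71/(n) = 71/n.
So |(5n - 11)/(n + 12) − 5| < ε whenever n > 71/ε.
Take K = 71/ε. If n > K then |(5n - 11)/(n + 12) − 5| ≤ 71/n < ε.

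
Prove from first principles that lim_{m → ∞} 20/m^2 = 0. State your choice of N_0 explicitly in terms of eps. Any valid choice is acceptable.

N_0 = (20/eps)^{1/2}

Suppose eps > 0. For m ≥ 1, |20/m^2 − 0| = 20/m^2.
20/m^2 < eps ⇔ m^2 > 20/eps ⇔ m > (20/eps)^{1/2}.
Take N_0 = (20/eps)^{1/2}. Then m > N_0 implies 20/m^2 < eps.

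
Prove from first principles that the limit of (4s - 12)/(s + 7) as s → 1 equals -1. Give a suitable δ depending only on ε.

Let ε > 0. We want δ > 0 with 0 < |s − 1| < δ ⇒ |(4s - 12)/(s + 7) + 1| < ε.
Combining over a common denominator, (4s - 12)/(s + 7) + 1 = [(4s - 12)·8 − (-8)·(s + 7)] / [8·(s + 7)] = 40(s − 1) / (8(s + 7)).
So |(4s - 12)/(s + 7) + 1| = 40|s − 1| / (8·|s + 7|).
Restrict δ ≤ 4. Then |s − 1| < 4 gives |s + 7| = |(s − 1) + 8| ≥ 8 − 4 = 4.
Hence |(4s - 12)/(s + 7) + 1| < 40|s − 1|/(8·4) = (5/4)|s − 1|, which is < ε once |s − 1| < (4/5)ε.
Take δ = min(4, (4/5)ε). Then 0 < |s − 1| < δ forces both bounds, so |(4s - 12)/(s + 7) + 1| < ε.

δ = min(4, (4/5)ε)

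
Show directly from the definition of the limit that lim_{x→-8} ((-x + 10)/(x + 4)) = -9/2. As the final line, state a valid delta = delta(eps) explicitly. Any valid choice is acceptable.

delta = min(2, (4/7)eps)

Let eps > 0 be given. We want delta > 0 with 0 < |x + 8| < delta ⇒ |(-x + 10)/(x + 4) + 9/2| < eps.
Combining over a common denominator, (-x + 10)/(x + 4) + 9/2 = [(-x + 10)·(-4) − 18·(x + 4)] / [(-4)·(x + 4)] = -14(x + 8) / ((-4)(x + 4)).
So |(-x + 10)/(x + 4) + 9/2| = 14|x + 8| / (4·|x + 4|).
Require delta ≤ 2, so |x + 4| ≥ |-4| − |x + 8| > 4 − 2 = 2.
Hence |(-x + 10)/(x + 4) + 9/2| < 14|x + 8|/(4·2) = (7/4)|x + 8|, which is < eps once |x + 8| < (4/7)eps.
Take delta = min(2, (4/7)eps). Then 0 < |x + 8| < delta forces both bounds, so |(-x + 10)/(x + 4) + 9/2| < eps.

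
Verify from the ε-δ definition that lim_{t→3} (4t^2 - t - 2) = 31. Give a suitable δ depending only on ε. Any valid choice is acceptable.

Let ε > 0. We want δ > 0 such that 0 < |t − 3| < δ implies |(4t^2 - t - 2) − 31| < ε.
(4t^2 - t - 2) − 31 = 4t^2 - t - 33 = (t − 3)(4t + 11).
So |(4t^2 - t - 2) − 31| = |t − 3|·|4t + 11|.
Require δ ≤ 1. Then |t − 3| < 1 gives |t| < 4, and by the triangle inequality |4t + 11| ≤ 4·4 + 11 = 27.
Hence |(4t^2 - t - 2) − 31| ≤ 27|t − 3| < ε provided |t − 3| < ε/27.
Choosing δ = min(1, ε/27) ensures both conditions, hence |(4t^2 - t - 2) − 31| < ε.

δ = min(1, ε/27)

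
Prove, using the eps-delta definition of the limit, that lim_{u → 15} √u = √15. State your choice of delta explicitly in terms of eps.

delta = min(15, √15·eps)

Let eps > 0. We want delta > 0 such that 0 < |u − 15| < delta implies |√u − √15| < eps.
Multiplying by the conjugate, |√u − √15| = |u − 15|/(√u + √15).
Restrict delta ≤ 15 so that |u − 15| < 15 forces u > 0, and then √u + √15 > √15.
Hence |√u − √15| < |u − 15|/√15, which is < eps once |u − 15| < √15·eps.
Take delta = min(15, √15·eps). If 0 < |u − 15| < delta then u > 0 and |√u − √15| < |u − 15|/√15 < eps.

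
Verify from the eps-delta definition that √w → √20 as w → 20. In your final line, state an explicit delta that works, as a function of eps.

delta = min(20, √20·eps)

Let eps > 0. We want delta > 0 such that 0 < |w − 20| < delta implies |√w − √20| < eps.
Rationalise: √w − √20 = (w − 20)/(√w + √20), so |√w − √20| = |w − 20|/(√w + √20).
Restrict delta ≤ 20 so that |w − 20| < 20 forces w > 0, and then √w + √20 > √20.
Hence |√w − √20| < |w − 20|/√20, which is < eps once |w − 20| < √20·eps.
Take delta = min(20, √20·eps). If 0 < |w − 20| < delta then w > 0 and |√w − √20| < |w − 20|/√20 < eps.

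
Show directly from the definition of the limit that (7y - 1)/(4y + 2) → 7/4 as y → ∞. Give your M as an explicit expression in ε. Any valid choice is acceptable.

Let ε > 0. We seek M > 0 such that y > M implies |(7y - 1)/(4y + 2) − (7/4)| < ε.
(7y - 1)/(4y + 2) − (7/4) = (4(7y - 1) − 7(4y + 2)) / (4(4y + 2)) = -18/(4(4y + 2)).
For y > 0 we have 4y + 2 > 4y, so |(7y - 1)/(4y + 2) − (7/4)| = 18/(4(4y + 2)) < 18/(4·4y) = (9/8)/y.
Thus |(7y - 1)/(4y + 2) − (7/4)| < ε whenever y > (9/8)/ε.
Take M = (9/8)/ε. If y > M then |(7y - 1)/(4y + 2) − (7/4)| < (9/8)/y < ε.

M = (9/8)/ε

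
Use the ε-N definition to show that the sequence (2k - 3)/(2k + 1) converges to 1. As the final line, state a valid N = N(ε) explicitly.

N = 2/ε

Suppose ε > 0. For k ≥ 1, |(2k - 3)/(2k + 1) − 1| = |-8|/(2(2k + 1)) = 8/(2(2k + 1)).
Since 2k + 1 ≥ 2k for k ≥ 1, this is ≤ 8/(2·2k) = 2/k.
So |(2k - 3)/(2k + 1) − 1| < ε whenever k > 2/ε.
Take N = 2/ε. If k > N then |(2k - 3)/(2k + 1) − 1| ≤ 2/k < ε.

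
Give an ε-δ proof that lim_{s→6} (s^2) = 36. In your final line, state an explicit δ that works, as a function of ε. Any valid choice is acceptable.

δ = min(1, ε/13)

Let ε > 0 be given. We seek δ > 0 with 0 < |s − 6| < δ ⇒ |s^2 − 36| < ε.
Factor: s^2 − 36 = (s − 6)(s + 6), so |s^2 − 36| = |s − 6|·|s + 6|.
Impose δ ≤ 1 so that |s| < 7; then |s + 6| ≤ 13.
Hence |s^2 − 36| ≤ 13|s − 6|, which is < ε once |s − 6| < ε/13.
Take δ = min(1, ε/13). If 0 < |s − 6| < δ then both bounds hold and |s^2 − 36| ≤ 13|s − 6| < 13·(ε/13) = ε.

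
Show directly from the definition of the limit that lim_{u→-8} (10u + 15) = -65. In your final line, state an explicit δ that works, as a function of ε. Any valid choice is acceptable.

δ = ε/10

Let ε > 0 be given. We need δ > 0 so that 0 < |u + 8| < δ implies |(10u + 15) + 65| < ε.
|(10u + 15) + 65| = |10u + 80| = 10|u + 8|.
Thus it suffices that |u + 8| < ε/10.
Choosing δ = ε/10 gives |(10u + 15) + 65| = 10|u + 8| < ε whenever |u + 8| < δ.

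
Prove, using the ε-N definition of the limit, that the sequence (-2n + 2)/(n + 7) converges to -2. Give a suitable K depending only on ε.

Fix ε > 0. For n ≥ 1, |(-2n + 2)/(n + 7) + 2| = |16|/((n + 7)) = 16/((n + 7)).
Since n + 7 ≥ n for n ≥ 1, this is ≤ 16/(n) = 16/n.
So |(-2n + 2)/(n + 7) + 2| < ε whenever n > 16/ε.
Take K = 16/ε. If n > K then |(-2n + 2)/(n + 7) + 2| ≤ 16/n < ε.

K = 16/ε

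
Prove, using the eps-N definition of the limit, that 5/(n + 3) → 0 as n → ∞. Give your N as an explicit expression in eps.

N = 5/eps

Let eps > 0. For n ≥ 1, |5/(n + 3) − 0| = 5/(n + 3) ≤ 5/n.
We need 5/n < eps, i.e. n > 5/eps.
Take N = 5/eps. If n > N then |5/(n + 3)| ≤ 5/n < eps.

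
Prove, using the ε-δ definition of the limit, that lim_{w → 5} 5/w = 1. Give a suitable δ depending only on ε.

Fix ε > 0. We seek δ > 0 such that 0 < |w − 5| < δ implies |5/w − 1| < ε.
|5/w − 1| = 5·|5 − w|/(5·|w|) = 5|w − 5|/(5|w|).
Restrict δ ≤ 5/2. Then |w − 5| < 5/2 gives |w| > 5/2, so 5|w| > 25/2.
Then |5/w − 1| < 5|w − 5|/(25/2), which is < ε when |w − 5| < (5/2)ε.
Take δ = min(5/2, (5/2)ε). Then 0 < |w − 5| < δ gives both |w − 5| < 5/2 and |w − 5| < (5/2)ε, so |5/w − 1| < ε.

δ = min(5/2, (5/2)ε)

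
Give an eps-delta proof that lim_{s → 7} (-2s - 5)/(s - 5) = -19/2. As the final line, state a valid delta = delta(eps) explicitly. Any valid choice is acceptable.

delta = min(1, (2/15)eps)

Let eps > 0 be given. We want delta > 0 with 0 < |s − 7| < delta ⇒ |(-2s - 5)/(s - 5) + 19/2| < eps.
Combining over a common denominator, (-2s - 5)/(s - 5) + 19/2 = [(-2s - 5)·2 − (-19)·(s - 5)] / [2·(s - 5)] = 15(s − 7) / (2(s - 5)).
So |(-2s - 5)/(s - 5) + 19/2| = 15|s − 7| / (2·|s − 5|).
Require delta ≤ 1, so |s − 5| ≥ |2| − |s − 7| > 2 − 1 = 1.
Hence |(-2s - 5)/(s - 5) + 19/2| < 15|s − 7|/(2·1) = (15/2)|s − 7|, which is < eps once |s − 7| < (2/15)eps.
Take delta = min(1, (2/15)eps). Then 0 < |s − 7| < delta forces both bounds, so |(-2s - 5)/(s - 5) + 19/2| < eps.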